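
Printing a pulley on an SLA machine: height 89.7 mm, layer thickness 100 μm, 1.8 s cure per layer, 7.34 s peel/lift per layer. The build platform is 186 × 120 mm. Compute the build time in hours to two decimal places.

Number of layers: 89.7 / 0.1 → 897 (rounded up).
Each layer takes = 1.8 + 7.34, so 9.14 s.
Build time: 897 × 9.14 s = 8198.58 s, i.e. 2.28 hours.

2.28 hours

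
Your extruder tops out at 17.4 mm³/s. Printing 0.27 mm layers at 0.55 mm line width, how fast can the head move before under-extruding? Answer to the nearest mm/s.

117 mm/s

A: 0.27 × 0.55 → 0.1485 mm².
Max speed = 17.4 / 0.1485 = 117.17 ≈ 117 mm/s.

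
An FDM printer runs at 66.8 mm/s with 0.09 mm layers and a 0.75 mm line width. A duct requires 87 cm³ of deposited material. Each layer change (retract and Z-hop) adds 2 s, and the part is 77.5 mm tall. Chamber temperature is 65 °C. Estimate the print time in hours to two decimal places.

Bead cross-section = 0.09 × 0.75 = 0.0675 mm².
Total extruded path = 87000/0.0675 = 1288888.9 mm.
Print-move time = 1288888.9 / 66.8 = 19294.7 s.
Layer count = ceil(77.5 / 0.09) = 862.
Non-print overhead: 862 × 2 → 1724 s.
Altogether 19294.7 + 1724 = 21018.7 s, i.e. 5.84 hours.

5.84 hours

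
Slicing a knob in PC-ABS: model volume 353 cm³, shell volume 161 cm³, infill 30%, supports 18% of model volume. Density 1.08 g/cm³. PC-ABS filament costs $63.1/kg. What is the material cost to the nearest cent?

Interior volume: 353 − 161 → 192 cm³.
Deposited infill: 0.30 × 192 → 57.6 cm³.
Support = 0.18 × 353 = 63.54 cm³.
Total printed volume: 161 + 57.6 + 63.54 → 282.14 cm³.
Mass = 282.14 × 1.08, so 304.7112 g.
At $63.1/kg: 304.7112/1000 × 63.1 = $19.23.

$19.23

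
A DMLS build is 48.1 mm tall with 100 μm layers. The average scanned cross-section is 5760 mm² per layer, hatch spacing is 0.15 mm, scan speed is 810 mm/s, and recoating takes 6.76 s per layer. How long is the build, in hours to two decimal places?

Number of layers: 48.1 / 0.1 → 481 (rounded up).
Scan path per layer = 5760 / 0.15, so 38400 mm.
Scan time per layer = 38400 / 810 = 47.4074 s.
Time per layer = 47.4074 + 6.76, so 54.1674 s.
Build time = 481 × 54.1674 = 26054.5194 s = 7.24 hours.

7.24 hours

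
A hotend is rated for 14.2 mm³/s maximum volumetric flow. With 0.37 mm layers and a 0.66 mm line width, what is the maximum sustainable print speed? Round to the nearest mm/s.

Bead cross-section = 0.37 × 0.66, so 0.2442 mm².
Max speed = 14.2 / 0.2442 = 58.15 ≈ 58 mm/s.

58 mm/s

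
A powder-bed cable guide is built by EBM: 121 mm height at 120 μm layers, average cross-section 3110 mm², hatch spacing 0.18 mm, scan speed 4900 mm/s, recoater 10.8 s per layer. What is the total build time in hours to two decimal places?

Layers = ⌈121/0.12⌉ = 1009.
Scan path per layer = 3110 / 0.18 = 17277.8 mm.
Scan time per layer = 17277.8 / 4900 = 3.5261 s.
Time per layer = 3.5261 + 10.8, so 14.3261 s.
Build time = 1009 × 14.3261 = 14455.0349 s = 4.02 hours.

4.02 hours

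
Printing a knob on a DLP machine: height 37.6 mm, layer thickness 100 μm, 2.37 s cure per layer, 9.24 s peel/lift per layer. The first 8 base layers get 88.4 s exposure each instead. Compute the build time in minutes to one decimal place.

Number of layers: 37.6 / 0.1 → 376 (rounded up).
Base layers = 8 × (88.4 + 9.24), so 781.12 s.
Normal layers: 368 × (2.37 + 9.24) → 4272.48 s.
Sum: 781.12 + 4272.48 = 5053.6 s → 84.2 minutes.

84.2 minutes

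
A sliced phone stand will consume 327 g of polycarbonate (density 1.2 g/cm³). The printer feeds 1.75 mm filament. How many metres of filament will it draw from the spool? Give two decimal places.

Extruded volume: 327/1.2 = 272.5 cm³ (272500 mm³).
Filament cross-section = π × (1.75/2)² = 2.4053 mm².
L = V/A = 272500/2.4053 = 113291.48 mm → 113.29 m.

113.29 m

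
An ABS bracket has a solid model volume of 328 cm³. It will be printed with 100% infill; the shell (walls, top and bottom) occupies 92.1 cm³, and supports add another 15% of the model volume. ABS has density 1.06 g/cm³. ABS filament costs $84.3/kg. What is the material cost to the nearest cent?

Volume inside the shell = 328 − 92.1 = 235.9 cm³.
Infill volume = 1.00 × 235.9, so 235.9 cm³.
Support: 0.15 × 328 → 49.2 cm³.
Total printed volume: 92.1 + 235.9 + 49.2 → 377.2 cm³.
Mass = 377.2 × 1.06, so 399.832 g.
At $84.3/kg: 399.832/1000 × 84.3 = $33.71.

$33.71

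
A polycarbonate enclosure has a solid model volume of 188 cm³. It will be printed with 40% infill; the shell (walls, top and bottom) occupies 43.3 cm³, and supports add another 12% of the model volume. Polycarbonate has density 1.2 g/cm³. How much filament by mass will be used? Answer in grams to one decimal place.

Infill region = 188 − 43.3, so 144.7 cm³.
Infill deposited = 0.40 × 144.7 = 57.88 cm³.
Support: 0.12 × 188 → 22.56 cm³.
Deposited volume = 43.3 + 57.88 + 22.56, so 123.74 cm³.
Mass = 123.74 × 1.2 = 148.488 g.

148.5 g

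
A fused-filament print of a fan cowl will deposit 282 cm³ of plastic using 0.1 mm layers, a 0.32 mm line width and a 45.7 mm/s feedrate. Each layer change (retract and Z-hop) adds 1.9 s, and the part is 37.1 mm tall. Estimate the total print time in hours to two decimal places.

53.76 hours

Bead cross-section: 0.1 × 0.32 → 0.032 mm².
Path length: 282000 mm³ / 0.032 mm² → 8812500 mm.
Time extruding: 8812500 / 45.7 → 192833.7 s.
Number of layers: 37.1 / 0.1 → 371 (rounded up).
Non-print overhead = 371 × 1.9 = 704.9 s.
Total = 192833.7 + 704.9 = 193538.6 s = 53.76 hours.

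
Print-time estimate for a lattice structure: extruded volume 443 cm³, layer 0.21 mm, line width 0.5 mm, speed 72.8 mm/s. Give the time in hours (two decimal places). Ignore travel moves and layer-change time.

Line area: 0.21 × 0.5 → 0.105 mm².
Path length: 443000 mm³ / 0.105 mm² → 4219047.6 mm.
Time extruding: 4219047.6 / 72.8 → 57954 s.
Converting: 57954 s = 16.10 hours.

16.10 hours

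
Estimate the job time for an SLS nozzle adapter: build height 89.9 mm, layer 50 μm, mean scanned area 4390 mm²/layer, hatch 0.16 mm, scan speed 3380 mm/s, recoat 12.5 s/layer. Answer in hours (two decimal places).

Layers = ⌈89.9/0.05⌉ = 1798.
Per-layer scan distance = 4390 / 0.16 = 27437.5 mm.
Scan time per layer = 27437.5 / 3380, so 8.1176 s.
Per-layer time = 8.1176 + 12.5 = 20.6176 s.
1798 layers × 20.6176 s/layer = 37070.4448 s, i.e. 10.30 hours.

10.30 hours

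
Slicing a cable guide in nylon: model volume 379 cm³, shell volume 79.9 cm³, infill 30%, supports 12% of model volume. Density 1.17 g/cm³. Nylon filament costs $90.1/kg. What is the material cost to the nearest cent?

Interior volume = 379 − 79.9 = 299.1 cm³.
Infill deposited = 0.30 × 299.1 = 89.73 cm³.
Support: 0.12 × 379 → 45.48 cm³.
Total extruded = 79.9 + 89.73 + 45.48, so 215.11 cm³.
Mass = 215.11 × 1.17, so 251.6787 g.
Cost = 251.6787 g / 1000 × $90.1/kg = $22.68.

$22.68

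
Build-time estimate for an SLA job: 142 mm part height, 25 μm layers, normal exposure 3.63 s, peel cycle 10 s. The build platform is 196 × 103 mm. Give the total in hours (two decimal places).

21.51 hours

Number of layers: 142 / 0.025 → 5680 (rounded up).
Per-layer time = 3.63 + 10, so 13.63 s.
Total = 5680 × 13.63 = 77418.4 s = 21.51 hours.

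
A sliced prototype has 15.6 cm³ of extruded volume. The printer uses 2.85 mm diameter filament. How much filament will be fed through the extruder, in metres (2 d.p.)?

Filament cross-section = π × (2.85/2)² = 6.3794 mm².
L = 15600 mm³ / 6.3794 mm² = 2445.37 mm, i.e. 2.45 m.

2.45 m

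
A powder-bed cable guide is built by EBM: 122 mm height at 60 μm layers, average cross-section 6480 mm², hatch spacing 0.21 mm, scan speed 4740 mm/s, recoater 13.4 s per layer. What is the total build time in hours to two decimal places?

11.25 hours

Layers = ⌈122/0.06⌉ = 2034.
Per-layer scan distance = 6480 / 0.21, so 30857.1 mm.
Per-layer scan time: 30857.1 / 4740 → 6.5099 s.
Time per layer = 6.5099 + 13.4, so 19.9099 s.
Total: 2034 × 19.9099 s = 40496.7366 s → 11.25 hours.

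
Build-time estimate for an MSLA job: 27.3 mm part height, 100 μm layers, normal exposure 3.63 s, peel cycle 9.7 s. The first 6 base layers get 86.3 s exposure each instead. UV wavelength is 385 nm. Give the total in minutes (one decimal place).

68.9 minutes

Layer count = ceil(27.3 / 0.1) = 273.
Bottom layers: 6 × (86.3 + 9.7) → 576 s.
Remaining layers = 267 × (3.63 + 9.7), so 3559.11 s.
Sum: 576 + 3559.11 = 4135.11 s → 68.9 minutes.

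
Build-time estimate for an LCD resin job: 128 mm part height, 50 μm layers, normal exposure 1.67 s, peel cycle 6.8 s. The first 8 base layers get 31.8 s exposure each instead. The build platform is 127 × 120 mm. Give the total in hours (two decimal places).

6.09 hours

Number of layers: 128 / 0.05 → 2560 (rounded up).
Base layers: 8 × (31.8 + 6.8) → 308.8 s.
Remaining layers = 2552 × (1.67 + 6.8) = 21615.44 s.
Total = 308.8 + 21615.44 = 21924.24 s = 6.09 hours.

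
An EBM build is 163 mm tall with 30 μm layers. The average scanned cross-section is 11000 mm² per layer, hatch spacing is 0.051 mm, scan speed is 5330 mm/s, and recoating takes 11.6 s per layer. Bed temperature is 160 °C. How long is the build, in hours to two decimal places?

78.59 hours

Layer count = ceil(163 / 0.03) = 5434.
Scan path per layer = 11000 / 0.051 = 215686.3 mm.
Per-layer scan time = 215686.3 / 5330, so 40.4665 s.
Per-layer time: 40.4665 + 11.6 → 52.0665 s.
Total: 5434 × 52.0665 s = 282929.361 s → 78.59 hours.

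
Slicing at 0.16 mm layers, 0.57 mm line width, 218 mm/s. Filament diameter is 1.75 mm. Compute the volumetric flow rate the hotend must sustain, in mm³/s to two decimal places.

A = 0.16 × 0.57 = 0.0912 mm².
Q = v·A = 218 × 0.0912 = 19.88 mm³/s.

19.88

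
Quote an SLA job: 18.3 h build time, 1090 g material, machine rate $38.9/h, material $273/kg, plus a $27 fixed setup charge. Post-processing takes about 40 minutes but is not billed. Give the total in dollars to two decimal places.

$1036.44

Machine-time cost = 38.9 × 18.3 = $711.87.
Feedstock cost = 273 × 1090/1000 = $297.57.
Total = 711.87 + 297.57 + 27 = $1036.44.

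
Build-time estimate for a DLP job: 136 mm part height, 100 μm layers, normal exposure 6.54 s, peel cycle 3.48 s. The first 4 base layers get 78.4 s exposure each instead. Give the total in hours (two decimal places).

3.87 hours

Layers = ⌈136/0.1⌉ = 1360.
Bottom layers: 4 × (78.4 + 3.48) → 327.52 s.
Remaining layers: 1356 × (6.54 + 3.48) → 13587.12 s.
Sum: 327.52 + 13587.12 = 13914.64 s → 3.87 hours.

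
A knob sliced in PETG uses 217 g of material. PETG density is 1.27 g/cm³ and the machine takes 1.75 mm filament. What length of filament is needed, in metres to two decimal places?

71.04 m

Extruded volume: 217/1.27 = 170.8661 cm³ (170866.1 mm³).
A = π r² = π × 0.875² = 2.4053 mm².
L = V/A = 170866.1/2.4053 = 71037.33 mm → 71.04 m.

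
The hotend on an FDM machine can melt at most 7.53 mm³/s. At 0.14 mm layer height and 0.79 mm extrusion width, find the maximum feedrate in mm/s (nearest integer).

68 mm/s

A: 0.14 × 0.79 → 0.1106 mm².
v_max = Q/A = 7.53/0.1106 = 68.08 mm/s → 68 mm/s.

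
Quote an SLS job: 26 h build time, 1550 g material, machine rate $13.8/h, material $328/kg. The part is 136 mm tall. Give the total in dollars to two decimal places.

$867.20

Machine cost = 13.8 × 26, so $358.80.
Material cost = 328 × 1550/1000, so $508.40.
Total = 358.80 + 508.40 = $867.20.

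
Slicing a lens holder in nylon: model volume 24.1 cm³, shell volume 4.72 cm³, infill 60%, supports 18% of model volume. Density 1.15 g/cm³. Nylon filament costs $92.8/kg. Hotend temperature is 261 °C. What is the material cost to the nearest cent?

$2.21

Infill region = 24.1 − 4.72, so 19.38 cm³.
Deposited infill = 0.60 × 19.38 = 11.628 cm³.
Support = 0.18 × 24.1 = 4.338 cm³.
Total extruded: 4.72 + 11.628 + 4.338 → 20.686 cm³.
Mass = 20.686 × 1.15, so 23.7889 g.
At $92.8/kg: 23.7889/1000 × 92.8 = $2.21.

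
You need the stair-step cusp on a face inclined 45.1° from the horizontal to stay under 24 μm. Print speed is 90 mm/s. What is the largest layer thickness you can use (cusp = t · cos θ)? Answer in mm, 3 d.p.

0.034 mm

cos(45.1°) = 0.7059; t_max = 0.024/0.7059 = 0.034 mm.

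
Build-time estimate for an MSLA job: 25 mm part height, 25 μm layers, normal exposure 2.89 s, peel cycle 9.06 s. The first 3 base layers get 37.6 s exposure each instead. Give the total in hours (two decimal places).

3.35 hours

Layers = ⌈25/0.025⌉ = 1000.
Bottom layers = 3 × (37.6 + 9.06), so 139.98 s.
Regular layers: 997 × (2.89 + 9.06) → 11914.15 s.
Total = 139.98 + 11914.15 = 12054.13 s = 3.35 hours.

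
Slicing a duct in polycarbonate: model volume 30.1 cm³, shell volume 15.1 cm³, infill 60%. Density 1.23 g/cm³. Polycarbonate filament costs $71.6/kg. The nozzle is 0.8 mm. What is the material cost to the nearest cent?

$2.12

Volume inside the shell: 30.1 − 15.1 → 15 cm³.
Deposited infill: 0.60 × 15 → 9 cm³.
Total extruded = 15.1 + 9 = 24.1 cm³.
Mass = 24.1 × 1.23, so 29.643 g.
At $71.6/kg: 29.643/1000 × 71.6 = $2.12.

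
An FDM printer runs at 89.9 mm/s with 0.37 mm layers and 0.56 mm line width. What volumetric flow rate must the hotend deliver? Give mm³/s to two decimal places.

18.63

Extrusion cross-section = 0.37 × 0.56, so 0.2072 mm².
Q = v·A = 89.9 × 0.2072 = 18.63 mm³/s.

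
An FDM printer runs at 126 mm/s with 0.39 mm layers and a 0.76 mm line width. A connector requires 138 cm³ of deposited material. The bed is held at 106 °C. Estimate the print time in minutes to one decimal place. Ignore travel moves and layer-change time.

Bead cross-section: 0.39 × 0.76 → 0.2964 mm².
Total extruded path = 138000/0.2964 = 465587 mm.
Time extruding: 465587 / 126 → 3695.1 s.
In the requested units: 3695.1 s = 61.6 minutes.

61.6 minutes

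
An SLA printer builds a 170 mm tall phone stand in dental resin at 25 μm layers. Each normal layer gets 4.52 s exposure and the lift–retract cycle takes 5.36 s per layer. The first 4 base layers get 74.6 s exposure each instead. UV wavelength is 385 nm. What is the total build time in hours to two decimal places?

18.74 hours

Number of layers: 170 / 0.025 → 6800 (rounded up).
Base layers = 4 × (74.6 + 5.36) = 319.84 s.
Remaining layers: 6796 × (4.52 + 5.36) → 67144.48 s.
Total = 319.84 + 67144.48 = 67464.32 s = 18.74 hours.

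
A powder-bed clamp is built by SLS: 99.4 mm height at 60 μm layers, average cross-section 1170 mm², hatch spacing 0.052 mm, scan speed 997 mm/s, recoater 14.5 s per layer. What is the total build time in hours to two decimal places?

17.06 hours

Layers = ⌈99.4/0.06⌉ = 1657.
Hatch length per layer: 1170 / 0.052 → 22500 mm.
Laser time per layer: 22500 / 997 → 22.5677 s.
Per-layer time = 22.5677 + 14.5, so 37.0677 s.
Build time = 1657 × 37.0677 = 61421.1789 s = 17.06 hours.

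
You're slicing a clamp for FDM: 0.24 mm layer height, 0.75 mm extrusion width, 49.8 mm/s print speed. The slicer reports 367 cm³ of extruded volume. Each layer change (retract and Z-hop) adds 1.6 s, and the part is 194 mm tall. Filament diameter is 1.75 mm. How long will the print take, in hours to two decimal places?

11.73 hours

Extrusion cross-section = 0.24 × 0.75 = 0.18 mm².
Path length: 367000 mm³ / 0.18 mm² → 2038888.9 mm.
Print-move time: 2038888.9 / 49.8 → 40941.5 s.
Number of layers: 194 / 0.24 → 809 (rounded up).
Z-hop total = 809 × 1.6, so 1294.4 s.
Altogether 40941.5 + 1294.4 = 42235.9 s, i.e. 11.73 hours.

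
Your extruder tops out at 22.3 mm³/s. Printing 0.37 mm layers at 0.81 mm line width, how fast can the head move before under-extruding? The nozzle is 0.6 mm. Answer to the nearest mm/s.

Bead cross-section = 0.37 × 0.81, so 0.2997 mm².
Max speed = 22.3 / 0.2997 = 74.41 ≈ 74 mm/s.

74 mm/s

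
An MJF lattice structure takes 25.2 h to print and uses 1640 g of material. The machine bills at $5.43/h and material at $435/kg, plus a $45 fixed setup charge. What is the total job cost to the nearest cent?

Time charge: 5.43 × 25.2 → $136.836.
Feedstock cost: 435 × 1640/1000 → $713.40.
Adding setup: 136.836 + 713.40 + 45 → 895.236 ≈ $895.24.

$895.24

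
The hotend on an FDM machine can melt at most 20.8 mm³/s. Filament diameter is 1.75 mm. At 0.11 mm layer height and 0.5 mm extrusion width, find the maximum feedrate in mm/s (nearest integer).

378 mm/s

Extrusion cross-section = 0.11 × 0.5, so 0.055 mm².
v_max = Q/A = 20.8/0.055 = 378.18 mm/s → 378 mm/s.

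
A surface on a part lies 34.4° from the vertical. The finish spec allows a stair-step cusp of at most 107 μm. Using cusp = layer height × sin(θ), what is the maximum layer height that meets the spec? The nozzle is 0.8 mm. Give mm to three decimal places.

0.189 mm

Layer height = cusp / sin(34.4°) = 0.107 / 0.5650 = 0.189 mm.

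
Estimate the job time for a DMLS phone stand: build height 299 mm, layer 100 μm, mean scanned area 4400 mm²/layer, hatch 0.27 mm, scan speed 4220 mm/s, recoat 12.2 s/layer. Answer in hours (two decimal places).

13.34 hours

Layers = ⌈299/0.1⌉ = 2990.
Per-layer scan distance: 4400 / 0.27 → 16296.3 mm.
Laser time per layer = 16296.3 / 4220, so 3.8617 s.
Per-layer time: 3.8617 + 12.2 → 16.0617 s.
2990 layers × 16.0617 s/layer = 48024.483 s, i.e. 13.34 hours.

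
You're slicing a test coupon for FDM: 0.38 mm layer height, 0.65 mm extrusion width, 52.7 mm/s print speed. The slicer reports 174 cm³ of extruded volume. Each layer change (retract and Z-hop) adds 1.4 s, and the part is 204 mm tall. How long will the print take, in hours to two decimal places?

3.92 hours

Bead cross-section = 0.38 × 0.65, so 0.247 mm².
Path length: 174000 mm³ / 0.247 mm² → 704453.4 mm.
Extrusion time = 704453.4 / 52.7, so 13367.2 s.
Number of layers: 204 / 0.38 → 537 (rounded up).
Non-print overhead = 537 × 1.4 = 751.8 s.
Altogether 13367.2 + 751.8 = 14119 s, i.e. 3.92 hours.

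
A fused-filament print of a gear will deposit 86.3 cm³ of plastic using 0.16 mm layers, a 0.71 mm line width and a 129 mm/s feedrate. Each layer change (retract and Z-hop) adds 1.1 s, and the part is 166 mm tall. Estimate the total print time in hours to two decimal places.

1.95 hours

Line area: 0.16 × 0.71 → 0.1136 mm².
Path length: 86300 mm³ / 0.1136 mm² → 759683.1 mm.
Time extruding: 759683.1 / 129 → 5889 s.
Layers = ⌈166/0.16⌉ = 1038.
Layer-change overhead = 1038 × 1.1 = 1141.8 s.
Total = 5889 + 1141.8 = 7030.8 s = 1.95 hours.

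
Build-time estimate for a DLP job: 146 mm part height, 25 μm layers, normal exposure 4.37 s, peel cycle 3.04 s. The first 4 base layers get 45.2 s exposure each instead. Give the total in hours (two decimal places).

Layer count = ceil(146 / 0.025) = 5840.
Base layers = 4 × (45.2 + 3.04) = 192.96 s.
Normal layers = 5836 × (4.37 + 3.04) = 43244.76 s.
Sum: 192.96 + 43244.76 = 43437.72 s → 12.07 hours.

12.07 hours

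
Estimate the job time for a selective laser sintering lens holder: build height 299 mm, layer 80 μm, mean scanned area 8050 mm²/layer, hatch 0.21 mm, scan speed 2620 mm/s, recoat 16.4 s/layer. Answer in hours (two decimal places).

Layer count = ceil(299 / 0.08) = 3738.
Per-layer scan distance: 8050 / 0.21 → 38333.3 mm.
Scan time per layer = 38333.3 / 2620, so 14.631 s.
Per-layer time = 14.631 + 16.4 = 31.031 s.
Total: 3738 × 31.031 s = 115993.878 s → 32.22 hours.

32.22 hours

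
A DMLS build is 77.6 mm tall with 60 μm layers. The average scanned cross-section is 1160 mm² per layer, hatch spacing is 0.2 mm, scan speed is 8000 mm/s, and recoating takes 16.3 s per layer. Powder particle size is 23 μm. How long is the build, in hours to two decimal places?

6.12 hours

Layers = ⌈77.6/0.06⌉ = 1294.
Per-layer scan distance = 1160 / 0.2, so 5800 mm.
Laser time per layer = 5800 / 8000 = 0.725 s.
Layer cycle = 0.725 + 16.3, so 17.025 s.
Build time = 1294 × 17.025 = 22030.35 s = 6.12 hours.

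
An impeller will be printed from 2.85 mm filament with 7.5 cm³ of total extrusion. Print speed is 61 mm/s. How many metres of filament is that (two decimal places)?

Cross-section of 2.85 mm filament: π·(2.85/2)² = 6.3794 mm².
Length = 7.5 cm³ / 6.3794 mm² = 7500 / 6.3794 = 1175.66 mm = 1.18 m.

1.18 m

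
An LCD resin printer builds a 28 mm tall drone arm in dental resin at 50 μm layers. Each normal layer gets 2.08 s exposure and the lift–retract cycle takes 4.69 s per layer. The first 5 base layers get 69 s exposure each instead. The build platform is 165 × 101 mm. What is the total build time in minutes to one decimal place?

68.8 minutes

Layer count = ceil(28 / 0.05) = 560.
Base layers = 5 × (69 + 4.69), so 368.45 s.
Normal layers = 555 × (2.08 + 4.69), so 3757.35 s.
Sum: 368.45 + 3757.35 = 4125.8 s → 68.8 minutes.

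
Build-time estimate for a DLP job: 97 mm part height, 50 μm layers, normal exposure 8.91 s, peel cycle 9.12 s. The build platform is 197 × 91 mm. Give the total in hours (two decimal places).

9.72 hours

Layers = ⌈97/0.05⌉ = 1940.
Each layer takes = 8.91 + 9.12 = 18.03 s.
Total = 1940 × 18.03 = 34978.2 s = 9.72 hours.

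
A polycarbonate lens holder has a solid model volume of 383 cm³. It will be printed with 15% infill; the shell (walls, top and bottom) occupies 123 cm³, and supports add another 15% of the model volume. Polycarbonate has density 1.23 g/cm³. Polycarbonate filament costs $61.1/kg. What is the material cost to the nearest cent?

Infill region: 383 − 123 → 260 cm³.
Infill deposited = 0.15 × 260, so 39 cm³.
Support = 0.15 × 383, so 57.45 cm³.
Deposited volume: 123 + 39 + 57.45 → 219.45 cm³.
Mass = 219.45 × 1.23, so 269.9235 g.
At $61.1/kg: 269.9235/1000 × 61.1 = $16.49.

$16.49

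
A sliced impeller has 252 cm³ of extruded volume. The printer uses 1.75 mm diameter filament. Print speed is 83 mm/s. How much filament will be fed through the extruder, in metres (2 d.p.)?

104.77 m

A = π r² = π × 0.875² = 2.4053 mm².
Length = 252 cm³ / 2.4053 mm² = 252000 / 2.4053 = 104768.64 mm = 104.77 m.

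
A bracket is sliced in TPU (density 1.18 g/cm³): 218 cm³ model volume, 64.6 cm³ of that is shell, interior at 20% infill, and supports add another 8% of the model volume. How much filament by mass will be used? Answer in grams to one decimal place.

133.0 g

Infill region: 218 − 64.6 → 153.4 cm³.
Infill volume = 0.20 × 153.4, so 30.68 cm³.
Support = 0.08 × 218, so 17.44 cm³.
Deposited volume: 64.6 + 30.68 + 17.44 → 112.72 cm³.
Mass = 112.72 × 1.18, so 133.0096 g.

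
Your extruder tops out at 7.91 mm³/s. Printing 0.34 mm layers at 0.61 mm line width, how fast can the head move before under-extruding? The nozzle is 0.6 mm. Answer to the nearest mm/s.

38 mm/s

Bead cross-section = 0.34 × 0.61 = 0.2074 mm².
v_max = Q/A = 7.91/0.2074 = 38.14 mm/s → 38 mm/s.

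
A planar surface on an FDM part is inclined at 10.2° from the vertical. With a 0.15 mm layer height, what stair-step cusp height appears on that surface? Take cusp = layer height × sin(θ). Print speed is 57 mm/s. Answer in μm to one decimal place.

sin(10.2°) = 0.1771, so cusp = 0.15 × 0.1771 = 0.026565 mm → 26.6 μm.

26.6 μm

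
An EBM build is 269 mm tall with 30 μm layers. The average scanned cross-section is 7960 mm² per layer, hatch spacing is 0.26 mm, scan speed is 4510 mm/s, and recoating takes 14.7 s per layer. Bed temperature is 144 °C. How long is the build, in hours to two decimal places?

Layer count = ceil(269 / 0.03) = 8967.
Per-layer scan distance = 7960 / 0.26, so 30615.4 mm.
Scan time per layer = 30615.4 / 4510 = 6.7883 s.
Layer cycle = 6.7883 + 14.7, so 21.4883 s.
Total: 8967 × 21.4883 s = 192685.5861 s → 53.52 hours.

53.52 hours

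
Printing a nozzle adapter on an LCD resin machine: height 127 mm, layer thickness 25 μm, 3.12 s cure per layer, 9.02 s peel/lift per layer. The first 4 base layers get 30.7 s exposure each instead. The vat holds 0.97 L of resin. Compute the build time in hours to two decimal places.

17.16 hours

Layer count = ceil(127 / 0.025) = 5080.
Bottom layers: 4 × (30.7 + 9.02) → 158.88 s.
Normal layers = 5076 × (3.12 + 9.02), so 61622.64 s.
Sum: 158.88 + 61622.64 = 61781.52 s → 17.16 hours.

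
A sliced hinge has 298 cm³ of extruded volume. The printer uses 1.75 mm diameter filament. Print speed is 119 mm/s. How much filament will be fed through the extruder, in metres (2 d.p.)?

123.89 m

A = π r² = π × 0.875² = 2.4053 mm².
L = 298000 mm³ / 2.4053 mm² = 123893.07 mm, i.e. 123.89 m.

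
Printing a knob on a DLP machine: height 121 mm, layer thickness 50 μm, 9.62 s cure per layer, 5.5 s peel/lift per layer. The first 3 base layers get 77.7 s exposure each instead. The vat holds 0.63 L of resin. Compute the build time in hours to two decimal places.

Layer count = ceil(121 / 0.05) = 2420.
Burn-in layers = 3 × (77.7 + 5.5), so 249.6 s.
Remaining layers: 2417 × (9.62 + 5.5) → 36545.04 s.
Sum: 249.6 + 36545.04 = 36794.64 s → 10.22 hours.

10.22 hours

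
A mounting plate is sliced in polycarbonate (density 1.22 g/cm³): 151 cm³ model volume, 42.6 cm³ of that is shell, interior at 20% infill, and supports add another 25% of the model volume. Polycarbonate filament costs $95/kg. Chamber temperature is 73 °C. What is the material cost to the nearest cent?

$11.83

Interior volume = 151 − 42.6 = 108.4 cm³.
Infill deposited: 0.20 × 108.4 → 21.68 cm³.
Support = 0.25 × 151 = 37.75 cm³.
Deposited volume: 42.6 + 21.68 + 37.75 → 102.03 cm³.
Mass = 102.03 × 1.22 = 124.4766 g.
Cost = 124.4766 g / 1000 × $95/kg = $11.83.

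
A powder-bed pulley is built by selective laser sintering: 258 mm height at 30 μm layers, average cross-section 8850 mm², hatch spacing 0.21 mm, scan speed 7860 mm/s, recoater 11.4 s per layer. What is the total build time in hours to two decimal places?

Layer count = ceil(258 / 0.03) = 8600.
Scan path per layer = 8850 / 0.21, so 42142.9 mm.
Laser time per layer: 42142.9 / 7860 → 5.3617 s.
Layer cycle: 5.3617 + 11.4 → 16.7617 s.
Total: 8600 × 16.7617 s = 144150.62 s → 40.04 hours.

40.04 hours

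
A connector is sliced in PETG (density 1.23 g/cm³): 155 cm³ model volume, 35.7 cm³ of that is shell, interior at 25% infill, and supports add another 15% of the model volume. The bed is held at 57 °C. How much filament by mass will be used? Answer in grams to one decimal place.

109.2 g

Volume inside the shell = 155 − 35.7, so 119.3 cm³.
Deposited infill: 0.25 × 119.3 → 29.825 cm³.
Support: 0.15 × 155 → 23.25 cm³.
Total printed volume = 35.7 + 29.825 + 23.25 = 88.775 cm³.
Mass = 88.775 × 1.23 = 109.19325 g.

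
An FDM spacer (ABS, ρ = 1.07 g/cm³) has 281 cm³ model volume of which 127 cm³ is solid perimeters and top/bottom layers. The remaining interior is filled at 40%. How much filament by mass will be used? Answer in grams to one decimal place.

Infill region: 281 − 127 → 154 cm³.
Infill deposited = 0.40 × 154, so 61.6 cm³.
Deposited volume = 127 + 61.6, so 188.6 cm³.
Mass = 188.6 × 1.07 = 201.802 g.

201.8 g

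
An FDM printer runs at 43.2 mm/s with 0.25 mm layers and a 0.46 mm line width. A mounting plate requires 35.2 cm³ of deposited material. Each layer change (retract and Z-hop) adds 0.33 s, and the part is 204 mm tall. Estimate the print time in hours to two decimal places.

Extrusion cross-section = 0.25 × 0.46, so 0.115 mm².
Toolpath length = 35.2 cm³ / 0.115 mm² = 35200 / 0.115 = 306087 mm.
Print-move time: 306087 / 43.2 → 7085.3 s.
Layer count = ceil(204 / 0.25) = 816.
Non-print overhead = 816 × 0.33, so 269.28 s.
Total = 7085.3 + 269.28 = 7354.58 s = 2.04 hours.

2.04 hours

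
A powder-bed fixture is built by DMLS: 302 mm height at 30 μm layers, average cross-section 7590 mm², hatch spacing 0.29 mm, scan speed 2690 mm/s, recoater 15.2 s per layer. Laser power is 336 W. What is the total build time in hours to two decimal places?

69.71 hours

Layers = ⌈302/0.03⌉ = 10067.
Scan path per layer = 7590 / 0.29 = 26172.4 mm.
Per-layer scan time = 26172.4 / 2690 = 9.7295 s.
Per-layer time = 9.7295 + 15.2 = 24.9295 s.
Total: 10067 × 24.9295 s = 250965.2765 s → 69.71 hours.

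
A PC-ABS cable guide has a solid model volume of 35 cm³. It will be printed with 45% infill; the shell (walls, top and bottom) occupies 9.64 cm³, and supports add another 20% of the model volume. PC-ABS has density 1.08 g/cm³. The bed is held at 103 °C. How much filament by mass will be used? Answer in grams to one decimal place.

30.3 g

Infill region = 35 − 9.64, so 25.36 cm³.
Infill deposited: 0.45 × 25.36 → 11.412 cm³.
Support = 0.20 × 35 = 7 cm³.
Deposited volume = 9.64 + 11.412 + 7 = 28.052 cm³.
Mass: 28.052 × 1.08 → 30.29616 g.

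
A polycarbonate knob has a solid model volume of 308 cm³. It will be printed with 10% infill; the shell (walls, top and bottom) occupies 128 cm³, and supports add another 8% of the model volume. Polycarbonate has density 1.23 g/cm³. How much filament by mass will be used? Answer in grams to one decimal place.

209.9 g

Interior volume = 308 − 128, so 180 cm³.
Infill volume = 0.10 × 180 = 18 cm³.
Support = 0.08 × 308 = 24.64 cm³.
Deposited volume = 128 + 18 + 24.64, so 170.64 cm³.
Mass: 170.64 × 1.23 → 209.8872 g.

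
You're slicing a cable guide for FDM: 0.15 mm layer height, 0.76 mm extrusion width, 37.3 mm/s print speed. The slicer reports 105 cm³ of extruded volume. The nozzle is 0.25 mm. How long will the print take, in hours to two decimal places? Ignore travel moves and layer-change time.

Bead cross-section: 0.15 × 0.76 → 0.114 mm².
Total extruded path = 105000/0.114 = 921052.6 mm.
Print-move time = 921052.6 / 37.3 = 24693.1 s.
24693.1 s = 6.86 hours.

6.86 hours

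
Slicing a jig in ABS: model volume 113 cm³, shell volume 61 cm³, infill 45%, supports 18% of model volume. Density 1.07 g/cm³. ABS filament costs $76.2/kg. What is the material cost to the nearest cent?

$8.54

Infill region: 113 − 61 → 52 cm³.
Deposited infill = 0.45 × 52, so 23.4 cm³.
Support = 0.18 × 113 = 20.34 cm³.
Total extruded = 61 + 23.4 + 20.34 = 104.74 cm³.
Mass = 104.74 × 1.07, so 112.0718 g.
Cost = 112.0718 g / 1000 × $76.2/kg = $8.54.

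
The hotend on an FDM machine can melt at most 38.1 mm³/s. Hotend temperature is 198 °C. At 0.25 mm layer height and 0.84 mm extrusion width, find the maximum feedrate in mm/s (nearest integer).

Bead cross-section = 0.25 × 0.84, so 0.21 mm².
v_max = Q/A = 38.1/0.21 = 181.43 mm/s → 181 mm/s.

181 mm/s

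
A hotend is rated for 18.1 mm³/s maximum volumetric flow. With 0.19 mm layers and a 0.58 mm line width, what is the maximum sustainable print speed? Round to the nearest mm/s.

A = 0.19 × 0.58, so 0.1102 mm².
Max speed = 18.1 / 0.1102 = 164.25 ≈ 164 mm/s.

164 mm/s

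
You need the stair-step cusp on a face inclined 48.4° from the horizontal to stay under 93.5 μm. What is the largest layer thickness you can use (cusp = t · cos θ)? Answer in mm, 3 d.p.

0.141 mm

t = h_c / cos θ = 0.0935 / 0.6639 = 0.141 mm.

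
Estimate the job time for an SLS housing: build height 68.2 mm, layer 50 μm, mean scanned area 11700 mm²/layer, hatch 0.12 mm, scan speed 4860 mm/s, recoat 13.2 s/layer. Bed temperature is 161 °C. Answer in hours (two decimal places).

12.60 hours

Layers = ⌈68.2/0.05⌉ = 1364.
Scan path per layer: 11700 / 0.12 → 97500 mm.
Scan time per layer = 97500 / 4860 = 20.0617 s.
Per-layer time: 20.0617 + 13.2 → 33.2617 s.
Total: 1364 × 33.2617 s = 45368.9588 s → 12.60 hours.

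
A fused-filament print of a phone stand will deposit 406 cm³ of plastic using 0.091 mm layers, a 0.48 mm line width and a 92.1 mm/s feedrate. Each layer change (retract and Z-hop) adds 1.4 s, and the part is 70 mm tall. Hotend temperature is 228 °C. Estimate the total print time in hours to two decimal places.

28.33 hours

Bead cross-section = 0.091 × 0.48, so 0.04368 mm².
Total extruded path = 406000/0.04368 = 9294871.8 mm.
Time extruding = 9294871.8 / 92.1 = 100921.5 s.
Number of layers: 70 / 0.091 → 770 (rounded up).
Z-hop total: 770 × 1.4 → 1078 s.
Altogether 100921.5 + 1078 = 101999.5 s, i.e. 28.33 hours.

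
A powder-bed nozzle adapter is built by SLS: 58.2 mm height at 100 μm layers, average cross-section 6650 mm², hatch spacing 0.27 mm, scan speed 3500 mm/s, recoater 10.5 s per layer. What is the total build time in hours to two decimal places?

Layer count = ceil(58.2 / 0.1) = 582.
Per-layer scan distance: 6650 / 0.27 → 24629.6 mm.
Per-layer scan time = 24629.6 / 3500 = 7.037 s.
Layer cycle = 7.037 + 10.5, so 17.537 s.
582 layers × 17.537 s/layer = 10206.534 s, i.e. 2.84 hours.

2.84 hours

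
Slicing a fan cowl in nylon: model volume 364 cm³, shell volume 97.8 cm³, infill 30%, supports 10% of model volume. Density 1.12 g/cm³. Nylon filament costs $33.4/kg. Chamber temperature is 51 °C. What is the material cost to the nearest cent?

$8.01

Volume inside the shell = 364 − 97.8 = 266.2 cm³.
Deposited infill = 0.30 × 266.2, so 79.86 cm³.
Support = 0.10 × 364, so 36.4 cm³.
Total printed volume: 97.8 + 79.86 + 36.4 → 214.06 cm³.
Mass = 214.06 × 1.12, so 239.7472 g.
Cost = 239.7472 g / 1000 × $33.4/kg = $8.01.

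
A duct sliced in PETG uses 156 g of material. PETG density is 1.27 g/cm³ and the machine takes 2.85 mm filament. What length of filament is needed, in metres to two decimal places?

Volume = 156 g / 1.27 g·cm⁻³ = 122.8346 cm³ = 122834.6 mm³.
Filament cross-section = π × (2.85/2)² = 6.3794 mm².
L = V/A = 122834.6/6.3794 = 19254.88 mm → 19.25 m.

19.25 m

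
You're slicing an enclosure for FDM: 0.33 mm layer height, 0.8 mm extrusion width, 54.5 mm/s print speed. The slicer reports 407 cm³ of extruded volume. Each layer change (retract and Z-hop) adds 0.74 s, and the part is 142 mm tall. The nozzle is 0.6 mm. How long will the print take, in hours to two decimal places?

Line area: 0.33 × 0.8 → 0.264 mm².
Path length: 407000 mm³ / 0.264 mm² → 1541666.7 mm.
Print-move time: 1541666.7 / 54.5 → 28287.5 s.
Layer count = ceil(142 / 0.33) = 431.
Layer-change overhead = 431 × 0.74, so 318.94 s.
Total = 28287.5 + 318.94 = 28606.44 s = 7.95 hours.

7.95 hours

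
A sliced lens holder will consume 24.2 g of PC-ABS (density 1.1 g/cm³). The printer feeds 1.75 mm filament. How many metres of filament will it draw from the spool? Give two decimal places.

9.15 m

Volume = 24.2 g / 1.1 g·cm⁻³ = 22 cm³ = 22000 mm³.
A = π r² = π × 0.875² = 2.4053 mm².
Length = 22000 / 2.4053 = 9146.47 mm = 9.15 m.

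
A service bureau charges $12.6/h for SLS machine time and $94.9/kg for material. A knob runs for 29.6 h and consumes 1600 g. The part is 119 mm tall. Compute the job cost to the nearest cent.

Machine cost = 12.6 × 29.6, so $372.96.
Material cost: 94.9 × 1600/1000 → $151.84.
Total = 372.96 + 151.84 = $524.80.

$524.80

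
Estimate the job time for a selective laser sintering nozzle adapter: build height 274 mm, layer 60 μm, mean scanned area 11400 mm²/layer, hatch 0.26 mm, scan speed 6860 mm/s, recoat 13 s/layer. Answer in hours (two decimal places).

Layer count = ceil(274 / 0.06) = 4567.
Hatch length per layer = 11400 / 0.26 = 43846.2 mm.
Per-layer scan time = 43846.2 / 6860 = 6.3916 s.
Time per layer: 6.3916 + 13 → 19.3916 s.
Total: 4567 × 19.3916 s = 88561.4372 s → 24.60 hours.

24.60 hours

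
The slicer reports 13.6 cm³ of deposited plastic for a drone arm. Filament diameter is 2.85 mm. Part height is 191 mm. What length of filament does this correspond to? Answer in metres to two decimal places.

2.13 m

Filament cross-section = π × (2.85/2)² = 6.3794 mm².
Length = 13.6 cm³ / 6.3794 mm² = 13600 / 6.3794 = 2131.86 mm = 2.13 m.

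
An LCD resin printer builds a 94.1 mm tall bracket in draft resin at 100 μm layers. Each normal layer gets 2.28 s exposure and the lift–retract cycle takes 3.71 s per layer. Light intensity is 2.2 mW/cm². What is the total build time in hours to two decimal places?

1.57 hours

Layer count = ceil(94.1 / 0.1) = 941.
Each layer takes = 2.28 + 3.71 = 5.99 s.
Total = 941 × 5.99 = 5636.59 s = 1.57 hours.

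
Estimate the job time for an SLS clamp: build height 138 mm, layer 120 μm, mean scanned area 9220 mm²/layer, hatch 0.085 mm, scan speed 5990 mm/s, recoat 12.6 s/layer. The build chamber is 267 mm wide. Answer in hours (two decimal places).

Layer count = ceil(138 / 0.12) = 1150.
Hatch length per layer = 9220 / 0.085, so 108470.6 mm.
Laser time per layer: 108470.6 / 5990 → 18.1086 s.
Layer cycle: 18.1086 + 12.6 → 30.7086 s.
Total: 1150 × 30.7086 s = 35314.89 s → 9.81 hours.

9.81 hours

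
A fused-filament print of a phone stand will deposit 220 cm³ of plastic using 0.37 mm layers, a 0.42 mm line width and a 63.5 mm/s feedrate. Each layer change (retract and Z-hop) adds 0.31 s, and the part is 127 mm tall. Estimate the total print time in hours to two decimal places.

6.22 hours

Line area = 0.37 × 0.42 = 0.1554 mm².
Toolpath length = 220 cm³ / 0.1554 mm² = 220000 / 0.1554 = 1415701.4 mm.
Time extruding = 1415701.4 / 63.5 = 22294.5 s.
Layers = ⌈127/0.37⌉ = 344.
Layer-change overhead: 344 × 0.31 → 106.64 s.
Total = 22294.5 + 106.64 = 22401.14 s = 6.22 hours.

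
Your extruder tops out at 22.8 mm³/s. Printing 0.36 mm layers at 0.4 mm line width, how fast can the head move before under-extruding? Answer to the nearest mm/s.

Extrusion cross-section: 0.36 × 0.4 → 0.144 mm².
Max speed = 22.8 / 0.144 = 158.33 ≈ 158 mm/s.

158 mm/s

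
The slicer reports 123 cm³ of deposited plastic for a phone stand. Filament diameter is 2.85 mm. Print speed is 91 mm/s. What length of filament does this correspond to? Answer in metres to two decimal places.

19.28 m

Filament cross-section = π × (2.85/2)² = 6.3794 mm².
L = 123000 mm³ / 6.3794 mm² = 19280.81 mm, i.e. 19.28 m.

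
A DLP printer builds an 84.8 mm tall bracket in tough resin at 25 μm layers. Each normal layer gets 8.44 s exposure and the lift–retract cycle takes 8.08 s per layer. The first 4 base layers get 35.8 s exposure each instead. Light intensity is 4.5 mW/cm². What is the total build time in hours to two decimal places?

Layers = ⌈84.8/0.025⌉ = 3392.
Bottom layers = 4 × (35.8 + 8.08) = 175.52 s.
Regular layers = 3388 × (8.44 + 8.08), so 55969.76 s.
Sum: 175.52 + 55969.76 = 56145.28 s → 15.60 hours.

15.60 hours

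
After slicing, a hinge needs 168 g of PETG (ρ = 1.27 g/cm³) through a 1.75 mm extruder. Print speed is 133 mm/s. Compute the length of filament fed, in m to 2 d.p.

Volume = 168 g / 1.27 g·cm⁻³ = 132.2835 cm³ = 132283.5 mm³.
Cross-section of 1.75 mm filament: π·(1.75/2)² = 2.4053 mm².
Length = 132283.5 / 2.4053 = 54996.67 mm = 55.00 m.

55.00 m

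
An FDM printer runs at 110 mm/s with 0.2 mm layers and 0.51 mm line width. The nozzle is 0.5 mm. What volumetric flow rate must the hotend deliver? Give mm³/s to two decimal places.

11.22

Bead cross-section = 0.2 × 0.51 = 0.102 mm².
Volumetric flow = 110 × 0.102 = 11.22 mm³/s.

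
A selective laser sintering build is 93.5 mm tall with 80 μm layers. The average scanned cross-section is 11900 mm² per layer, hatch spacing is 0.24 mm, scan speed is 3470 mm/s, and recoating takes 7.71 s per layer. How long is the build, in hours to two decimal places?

7.14 hours

Layer count = ceil(93.5 / 0.08) = 1169.
Hatch length per layer: 11900 / 0.24 → 49583.3 mm.
Laser time per layer: 49583.3 / 3470 → 14.2891 s.
Layer cycle: 14.2891 + 7.71 → 21.9991 s.
Build time = 1169 × 21.9991 = 25716.9479 s = 7.14 hours.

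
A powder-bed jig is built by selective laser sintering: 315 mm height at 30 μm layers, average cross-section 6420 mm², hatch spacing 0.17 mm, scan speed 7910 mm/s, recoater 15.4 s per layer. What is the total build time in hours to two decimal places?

58.84 hours

Number of layers: 315 / 0.03 → 10500 (rounded up).
Hatch length per layer: 6420 / 0.17 → 37764.7 mm.
Scan time per layer = 37764.7 / 7910 = 4.7743 s.
Layer cycle = 4.7743 + 15.4, so 20.1743 s.
Build time = 10500 × 20.1743 = 211830.15 s = 58.84 hours.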